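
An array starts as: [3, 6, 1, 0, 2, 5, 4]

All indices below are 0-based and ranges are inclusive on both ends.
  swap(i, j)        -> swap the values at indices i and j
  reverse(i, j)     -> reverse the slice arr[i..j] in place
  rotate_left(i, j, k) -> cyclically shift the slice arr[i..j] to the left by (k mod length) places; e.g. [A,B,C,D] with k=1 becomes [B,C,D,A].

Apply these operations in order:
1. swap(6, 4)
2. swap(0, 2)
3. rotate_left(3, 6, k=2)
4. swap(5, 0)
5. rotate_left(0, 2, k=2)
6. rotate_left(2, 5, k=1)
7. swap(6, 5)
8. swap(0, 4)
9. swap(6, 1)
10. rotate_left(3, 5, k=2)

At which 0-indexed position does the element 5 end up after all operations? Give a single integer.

Answer: 2

Derivation:
After 1 (swap(6, 4)): [3, 6, 1, 0, 4, 5, 2]
After 2 (swap(0, 2)): [1, 6, 3, 0, 4, 5, 2]
After 3 (rotate_left(3, 6, k=2)): [1, 6, 3, 5, 2, 0, 4]
After 4 (swap(5, 0)): [0, 6, 3, 5, 2, 1, 4]
After 5 (rotate_left(0, 2, k=2)): [3, 0, 6, 5, 2, 1, 4]
After 6 (rotate_left(2, 5, k=1)): [3, 0, 5, 2, 1, 6, 4]
After 7 (swap(6, 5)): [3, 0, 5, 2, 1, 4, 6]
After 8 (swap(0, 4)): [1, 0, 5, 2, 3, 4, 6]
After 9 (swap(6, 1)): [1, 6, 5, 2, 3, 4, 0]
After 10 (rotate_left(3, 5, k=2)): [1, 6, 5, 4, 2, 3, 0]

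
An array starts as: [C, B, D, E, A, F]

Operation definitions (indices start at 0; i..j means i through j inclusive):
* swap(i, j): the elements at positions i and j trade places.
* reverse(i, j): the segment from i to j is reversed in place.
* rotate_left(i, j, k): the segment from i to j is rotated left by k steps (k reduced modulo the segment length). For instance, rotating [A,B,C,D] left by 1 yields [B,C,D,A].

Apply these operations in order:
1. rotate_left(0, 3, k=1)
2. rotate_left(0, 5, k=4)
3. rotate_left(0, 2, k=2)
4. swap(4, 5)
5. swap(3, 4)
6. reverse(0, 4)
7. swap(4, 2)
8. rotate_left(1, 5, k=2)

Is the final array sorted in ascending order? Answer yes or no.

After 1 (rotate_left(0, 3, k=1)): [B, D, E, C, A, F]
After 2 (rotate_left(0, 5, k=4)): [A, F, B, D, E, C]
After 3 (rotate_left(0, 2, k=2)): [B, A, F, D, E, C]
After 4 (swap(4, 5)): [B, A, F, D, C, E]
After 5 (swap(3, 4)): [B, A, F, C, D, E]
After 6 (reverse(0, 4)): [D, C, F, A, B, E]
After 7 (swap(4, 2)): [D, C, B, A, F, E]
After 8 (rotate_left(1, 5, k=2)): [D, A, F, E, C, B]

Answer: no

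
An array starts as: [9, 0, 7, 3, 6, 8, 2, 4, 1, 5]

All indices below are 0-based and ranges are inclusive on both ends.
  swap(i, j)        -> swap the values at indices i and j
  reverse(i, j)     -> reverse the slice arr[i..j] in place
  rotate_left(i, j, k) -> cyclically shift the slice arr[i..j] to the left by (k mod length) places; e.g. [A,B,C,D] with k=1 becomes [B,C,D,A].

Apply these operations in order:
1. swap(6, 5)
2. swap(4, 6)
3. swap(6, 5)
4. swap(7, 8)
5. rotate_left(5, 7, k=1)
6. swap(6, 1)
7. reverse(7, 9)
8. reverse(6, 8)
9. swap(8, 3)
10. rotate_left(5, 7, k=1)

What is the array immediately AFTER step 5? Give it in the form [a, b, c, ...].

After 1 (swap(6, 5)): [9, 0, 7, 3, 6, 2, 8, 4, 1, 5]
After 2 (swap(4, 6)): [9, 0, 7, 3, 8, 2, 6, 4, 1, 5]
After 3 (swap(6, 5)): [9, 0, 7, 3, 8, 6, 2, 4, 1, 5]
After 4 (swap(7, 8)): [9, 0, 7, 3, 8, 6, 2, 1, 4, 5]
After 5 (rotate_left(5, 7, k=1)): [9, 0, 7, 3, 8, 2, 1, 6, 4, 5]

Answer: [9, 0, 7, 3, 8, 2, 1, 6, 4, 5]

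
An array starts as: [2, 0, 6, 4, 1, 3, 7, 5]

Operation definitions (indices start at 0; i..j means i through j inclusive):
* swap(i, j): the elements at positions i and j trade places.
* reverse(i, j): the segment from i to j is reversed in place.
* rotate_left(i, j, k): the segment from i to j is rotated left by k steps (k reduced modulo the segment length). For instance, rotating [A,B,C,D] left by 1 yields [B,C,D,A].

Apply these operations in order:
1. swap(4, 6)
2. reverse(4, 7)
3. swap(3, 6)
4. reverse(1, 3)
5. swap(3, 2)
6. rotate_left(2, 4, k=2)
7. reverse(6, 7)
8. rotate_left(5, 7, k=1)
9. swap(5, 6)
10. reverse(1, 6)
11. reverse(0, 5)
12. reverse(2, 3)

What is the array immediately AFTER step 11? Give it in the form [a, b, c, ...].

Answer: [5, 0, 6, 4, 7, 2, 3, 1]

Derivation:
After 1 (swap(4, 6)): [2, 0, 6, 4, 7, 3, 1, 5]
After 2 (reverse(4, 7)): [2, 0, 6, 4, 5, 1, 3, 7]
After 3 (swap(3, 6)): [2, 0, 6, 3, 5, 1, 4, 7]
After 4 (reverse(1, 3)): [2, 3, 6, 0, 5, 1, 4, 7]
After 5 (swap(3, 2)): [2, 3, 0, 6, 5, 1, 4, 7]
After 6 (rotate_left(2, 4, k=2)): [2, 3, 5, 0, 6, 1, 4, 7]
After 7 (reverse(6, 7)): [2, 3, 5, 0, 6, 1, 7, 4]
After 8 (rotate_left(5, 7, k=1)): [2, 3, 5, 0, 6, 7, 4, 1]
After 9 (swap(5, 6)): [2, 3, 5, 0, 6, 4, 7, 1]
After 10 (reverse(1, 6)): [2, 7, 4, 6, 0, 5, 3, 1]
After 11 (reverse(0, 5)): [5, 0, 6, 4, 7, 2, 3, 1]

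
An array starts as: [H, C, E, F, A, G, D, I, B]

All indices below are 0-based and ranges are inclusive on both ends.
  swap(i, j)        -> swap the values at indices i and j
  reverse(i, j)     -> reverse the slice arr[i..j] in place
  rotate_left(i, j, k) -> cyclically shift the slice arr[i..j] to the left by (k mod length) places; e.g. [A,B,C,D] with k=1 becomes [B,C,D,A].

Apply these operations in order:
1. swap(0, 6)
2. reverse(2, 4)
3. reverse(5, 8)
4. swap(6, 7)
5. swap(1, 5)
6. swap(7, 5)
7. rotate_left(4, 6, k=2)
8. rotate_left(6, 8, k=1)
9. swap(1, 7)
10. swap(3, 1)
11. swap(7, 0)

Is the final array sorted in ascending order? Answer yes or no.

Answer: no

Derivation:
After 1 (swap(0, 6)): [D, C, E, F, A, G, H, I, B]
After 2 (reverse(2, 4)): [D, C, A, F, E, G, H, I, B]
After 3 (reverse(5, 8)): [D, C, A, F, E, B, I, H, G]
After 4 (swap(6, 7)): [D, C, A, F, E, B, H, I, G]
After 5 (swap(1, 5)): [D, B, A, F, E, C, H, I, G]
After 6 (swap(7, 5)): [D, B, A, F, E, I, H, C, G]
After 7 (rotate_left(4, 6, k=2)): [D, B, A, F, H, E, I, C, G]
After 8 (rotate_left(6, 8, k=1)): [D, B, A, F, H, E, C, G, I]
After 9 (swap(1, 7)): [D, G, A, F, H, E, C, B, I]
After 10 (swap(3, 1)): [D, F, A, G, H, E, C, B, I]
After 11 (swap(7, 0)): [B, F, A, G, H, E, C, D, I]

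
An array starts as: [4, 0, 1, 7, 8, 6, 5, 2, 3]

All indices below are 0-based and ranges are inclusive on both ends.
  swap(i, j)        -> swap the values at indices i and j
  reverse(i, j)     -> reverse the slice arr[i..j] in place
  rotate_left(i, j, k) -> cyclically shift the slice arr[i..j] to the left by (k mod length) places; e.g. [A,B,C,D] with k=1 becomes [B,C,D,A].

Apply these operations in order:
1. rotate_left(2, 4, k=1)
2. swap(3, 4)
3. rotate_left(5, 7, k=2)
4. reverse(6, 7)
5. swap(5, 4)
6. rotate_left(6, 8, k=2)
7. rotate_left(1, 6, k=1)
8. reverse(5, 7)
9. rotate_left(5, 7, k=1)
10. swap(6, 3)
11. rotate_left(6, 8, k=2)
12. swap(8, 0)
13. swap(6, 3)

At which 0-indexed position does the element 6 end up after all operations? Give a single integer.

After 1 (rotate_left(2, 4, k=1)): [4, 0, 7, 8, 1, 6, 5, 2, 3]
After 2 (swap(3, 4)): [4, 0, 7, 1, 8, 6, 5, 2, 3]
After 3 (rotate_left(5, 7, k=2)): [4, 0, 7, 1, 8, 2, 6, 5, 3]
After 4 (reverse(6, 7)): [4, 0, 7, 1, 8, 2, 5, 6, 3]
After 5 (swap(5, 4)): [4, 0, 7, 1, 2, 8, 5, 6, 3]
After 6 (rotate_left(6, 8, k=2)): [4, 0, 7, 1, 2, 8, 3, 5, 6]
After 7 (rotate_left(1, 6, k=1)): [4, 7, 1, 2, 8, 3, 0, 5, 6]
After 8 (reverse(5, 7)): [4, 7, 1, 2, 8, 5, 0, 3, 6]
After 9 (rotate_left(5, 7, k=1)): [4, 7, 1, 2, 8, 0, 3, 5, 6]
After 10 (swap(6, 3)): [4, 7, 1, 3, 8, 0, 2, 5, 6]
After 11 (rotate_left(6, 8, k=2)): [4, 7, 1, 3, 8, 0, 6, 2, 5]
After 12 (swap(8, 0)): [5, 7, 1, 3, 8, 0, 6, 2, 4]
After 13 (swap(6, 3)): [5, 7, 1, 6, 8, 0, 3, 2, 4]

Answer: 3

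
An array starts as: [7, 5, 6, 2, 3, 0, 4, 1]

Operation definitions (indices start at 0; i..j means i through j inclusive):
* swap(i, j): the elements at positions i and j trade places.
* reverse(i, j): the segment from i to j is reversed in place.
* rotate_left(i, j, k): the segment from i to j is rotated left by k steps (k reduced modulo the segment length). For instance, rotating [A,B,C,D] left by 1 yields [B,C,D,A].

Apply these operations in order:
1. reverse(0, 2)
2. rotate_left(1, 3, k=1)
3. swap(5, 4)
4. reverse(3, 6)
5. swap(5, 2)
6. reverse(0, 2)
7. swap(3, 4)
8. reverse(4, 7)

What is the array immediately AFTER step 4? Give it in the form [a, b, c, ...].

After 1 (reverse(0, 2)): [6, 5, 7, 2, 3, 0, 4, 1]
After 2 (rotate_left(1, 3, k=1)): [6, 7, 2, 5, 3, 0, 4, 1]
After 3 (swap(5, 4)): [6, 7, 2, 5, 0, 3, 4, 1]
After 4 (reverse(3, 6)): [6, 7, 2, 4, 3, 0, 5, 1]

Answer: [6, 7, 2, 4, 3, 0, 5, 1]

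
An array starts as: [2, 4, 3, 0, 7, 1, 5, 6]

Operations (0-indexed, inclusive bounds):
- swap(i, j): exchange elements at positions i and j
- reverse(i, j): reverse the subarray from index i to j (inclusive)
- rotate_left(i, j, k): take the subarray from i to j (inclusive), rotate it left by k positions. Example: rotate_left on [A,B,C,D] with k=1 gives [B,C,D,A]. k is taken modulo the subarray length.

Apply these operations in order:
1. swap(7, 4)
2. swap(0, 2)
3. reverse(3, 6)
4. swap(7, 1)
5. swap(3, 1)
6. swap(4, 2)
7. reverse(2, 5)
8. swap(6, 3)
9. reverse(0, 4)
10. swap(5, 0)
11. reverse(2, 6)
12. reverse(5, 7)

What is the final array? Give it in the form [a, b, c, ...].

Answer: [1, 0, 2, 7, 3, 4, 6, 5]

Derivation:
After 1 (swap(7, 4)): [2, 4, 3, 0, 6, 1, 5, 7]
After 2 (swap(0, 2)): [3, 4, 2, 0, 6, 1, 5, 7]
After 3 (reverse(3, 6)): [3, 4, 2, 5, 1, 6, 0, 7]
After 4 (swap(7, 1)): [3, 7, 2, 5, 1, 6, 0, 4]
After 5 (swap(3, 1)): [3, 5, 2, 7, 1, 6, 0, 4]
After 6 (swap(4, 2)): [3, 5, 1, 7, 2, 6, 0, 4]
After 7 (reverse(2, 5)): [3, 5, 6, 2, 7, 1, 0, 4]
After 8 (swap(6, 3)): [3, 5, 6, 0, 7, 1, 2, 4]
After 9 (reverse(0, 4)): [7, 0, 6, 5, 3, 1, 2, 4]
After 10 (swap(5, 0)): [1, 0, 6, 5, 3, 7, 2, 4]
After 11 (reverse(2, 6)): [1, 0, 2, 7, 3, 5, 6, 4]
After 12 (reverse(5, 7)): [1, 0, 2, 7, 3, 4, 6, 5]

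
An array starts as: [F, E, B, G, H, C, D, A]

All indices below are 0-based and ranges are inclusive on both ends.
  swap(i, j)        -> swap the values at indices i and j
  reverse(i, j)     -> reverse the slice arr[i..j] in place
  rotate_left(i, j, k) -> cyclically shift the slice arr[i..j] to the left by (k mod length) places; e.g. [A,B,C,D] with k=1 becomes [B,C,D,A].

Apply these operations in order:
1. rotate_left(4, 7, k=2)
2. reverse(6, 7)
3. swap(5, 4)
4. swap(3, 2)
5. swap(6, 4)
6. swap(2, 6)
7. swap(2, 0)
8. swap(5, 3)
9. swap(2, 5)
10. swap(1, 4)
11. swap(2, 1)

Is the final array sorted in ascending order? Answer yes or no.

After 1 (rotate_left(4, 7, k=2)): [F, E, B, G, D, A, H, C]
After 2 (reverse(6, 7)): [F, E, B, G, D, A, C, H]
After 3 (swap(5, 4)): [F, E, B, G, A, D, C, H]
After 4 (swap(3, 2)): [F, E, G, B, A, D, C, H]
After 5 (swap(6, 4)): [F, E, G, B, C, D, A, H]
After 6 (swap(2, 6)): [F, E, A, B, C, D, G, H]
After 7 (swap(2, 0)): [A, E, F, B, C, D, G, H]
After 8 (swap(5, 3)): [A, E, F, D, C, B, G, H]
After 9 (swap(2, 5)): [A, E, B, D, C, F, G, H]
After 10 (swap(1, 4)): [A, C, B, D, E, F, G, H]
After 11 (swap(2, 1)): [A, B, C, D, E, F, G, H]

Answer: yes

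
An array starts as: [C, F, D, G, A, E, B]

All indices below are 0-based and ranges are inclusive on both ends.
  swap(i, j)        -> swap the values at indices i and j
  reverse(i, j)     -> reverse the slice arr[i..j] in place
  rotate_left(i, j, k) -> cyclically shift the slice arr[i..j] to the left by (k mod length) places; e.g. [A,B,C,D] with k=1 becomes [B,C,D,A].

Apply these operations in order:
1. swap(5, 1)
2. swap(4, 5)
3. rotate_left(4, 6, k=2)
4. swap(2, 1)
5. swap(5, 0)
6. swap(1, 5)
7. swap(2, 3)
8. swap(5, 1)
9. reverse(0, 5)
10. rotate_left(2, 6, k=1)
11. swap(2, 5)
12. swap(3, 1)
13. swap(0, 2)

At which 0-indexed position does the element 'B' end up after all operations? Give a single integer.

After 1 (swap(5, 1)): [C, E, D, G, A, F, B]
After 2 (swap(4, 5)): [C, E, D, G, F, A, B]
After 3 (rotate_left(4, 6, k=2)): [C, E, D, G, B, F, A]
After 4 (swap(2, 1)): [C, D, E, G, B, F, A]
After 5 (swap(5, 0)): [F, D, E, G, B, C, A]
After 6 (swap(1, 5)): [F, C, E, G, B, D, A]
After 7 (swap(2, 3)): [F, C, G, E, B, D, A]
After 8 (swap(5, 1)): [F, D, G, E, B, C, A]
After 9 (reverse(0, 5)): [C, B, E, G, D, F, A]
After 10 (rotate_left(2, 6, k=1)): [C, B, G, D, F, A, E]
After 11 (swap(2, 5)): [C, B, A, D, F, G, E]
After 12 (swap(3, 1)): [C, D, A, B, F, G, E]
After 13 (swap(0, 2)): [A, D, C, B, F, G, E]

Answer: 3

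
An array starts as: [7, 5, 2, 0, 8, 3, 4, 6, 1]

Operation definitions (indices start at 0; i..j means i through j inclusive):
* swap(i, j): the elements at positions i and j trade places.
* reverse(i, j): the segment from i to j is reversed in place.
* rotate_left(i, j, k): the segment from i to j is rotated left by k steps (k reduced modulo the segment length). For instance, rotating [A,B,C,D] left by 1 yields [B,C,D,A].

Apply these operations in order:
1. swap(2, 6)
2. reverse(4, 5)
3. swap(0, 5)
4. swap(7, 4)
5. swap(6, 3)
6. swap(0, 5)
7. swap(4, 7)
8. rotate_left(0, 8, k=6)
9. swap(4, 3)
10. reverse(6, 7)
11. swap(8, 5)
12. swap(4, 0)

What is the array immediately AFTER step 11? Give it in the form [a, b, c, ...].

After 1 (swap(2, 6)): [7, 5, 4, 0, 8, 3, 2, 6, 1]
After 2 (reverse(4, 5)): [7, 5, 4, 0, 3, 8, 2, 6, 1]
After 3 (swap(0, 5)): [8, 5, 4, 0, 3, 7, 2, 6, 1]
After 4 (swap(7, 4)): [8, 5, 4, 0, 6, 7, 2, 3, 1]
After 5 (swap(6, 3)): [8, 5, 4, 2, 6, 7, 0, 3, 1]
After 6 (swap(0, 5)): [7, 5, 4, 2, 6, 8, 0, 3, 1]
After 7 (swap(4, 7)): [7, 5, 4, 2, 3, 8, 0, 6, 1]
After 8 (rotate_left(0, 8, k=6)): [0, 6, 1, 7, 5, 4, 2, 3, 8]
After 9 (swap(4, 3)): [0, 6, 1, 5, 7, 4, 2, 3, 8]
After 10 (reverse(6, 7)): [0, 6, 1, 5, 7, 4, 3, 2, 8]
After 11 (swap(8, 5)): [0, 6, 1, 5, 7, 8, 3, 2, 4]

Answer: [0, 6, 1, 5, 7, 8, 3, 2, 4]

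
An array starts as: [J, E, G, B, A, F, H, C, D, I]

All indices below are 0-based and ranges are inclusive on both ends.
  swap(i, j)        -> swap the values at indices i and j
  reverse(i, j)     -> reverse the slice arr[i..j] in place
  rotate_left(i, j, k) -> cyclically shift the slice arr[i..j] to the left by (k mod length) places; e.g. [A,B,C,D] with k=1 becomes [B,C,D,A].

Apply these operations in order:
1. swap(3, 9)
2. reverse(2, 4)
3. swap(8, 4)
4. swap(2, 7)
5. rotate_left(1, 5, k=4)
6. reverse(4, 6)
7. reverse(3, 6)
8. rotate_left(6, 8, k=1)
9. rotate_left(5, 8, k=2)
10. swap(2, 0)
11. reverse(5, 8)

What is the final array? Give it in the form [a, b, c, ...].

Answer: [E, F, J, I, D, A, H, C, G, B]

Derivation:
After 1 (swap(3, 9)): [J, E, G, I, A, F, H, C, D, B]
After 2 (reverse(2, 4)): [J, E, A, I, G, F, H, C, D, B]
After 3 (swap(8, 4)): [J, E, A, I, D, F, H, C, G, B]
After 4 (swap(2, 7)): [J, E, C, I, D, F, H, A, G, B]
After 5 (rotate_left(1, 5, k=4)): [J, F, E, C, I, D, H, A, G, B]
After 6 (reverse(4, 6)): [J, F, E, C, H, D, I, A, G, B]
After 7 (reverse(3, 6)): [J, F, E, I, D, H, C, A, G, B]
After 8 (rotate_left(6, 8, k=1)): [J, F, E, I, D, H, A, G, C, B]
After 9 (rotate_left(5, 8, k=2)): [J, F, E, I, D, G, C, H, A, B]
After 10 (swap(2, 0)): [E, F, J, I, D, G, C, H, A, B]
After 11 (reverse(5, 8)): [E, F, J, I, D, A, H, C, G, B]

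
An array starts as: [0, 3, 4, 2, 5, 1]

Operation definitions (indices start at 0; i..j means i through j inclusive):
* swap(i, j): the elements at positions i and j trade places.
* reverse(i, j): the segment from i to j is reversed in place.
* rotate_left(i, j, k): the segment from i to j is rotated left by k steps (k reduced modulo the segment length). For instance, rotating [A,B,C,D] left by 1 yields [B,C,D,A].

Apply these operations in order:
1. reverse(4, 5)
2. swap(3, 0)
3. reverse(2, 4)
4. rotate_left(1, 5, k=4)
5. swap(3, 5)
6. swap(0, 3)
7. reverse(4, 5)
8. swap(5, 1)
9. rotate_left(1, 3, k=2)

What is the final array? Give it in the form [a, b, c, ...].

Answer: [4, 2, 0, 3, 1, 5]

Derivation:
After 1 (reverse(4, 5)): [0, 3, 4, 2, 1, 5]
After 2 (swap(3, 0)): [2, 3, 4, 0, 1, 5]
After 3 (reverse(2, 4)): [2, 3, 1, 0, 4, 5]
After 4 (rotate_left(1, 5, k=4)): [2, 5, 3, 1, 0, 4]
After 5 (swap(3, 5)): [2, 5, 3, 4, 0, 1]
After 6 (swap(0, 3)): [4, 5, 3, 2, 0, 1]
After 7 (reverse(4, 5)): [4, 5, 3, 2, 1, 0]
After 8 (swap(5, 1)): [4, 0, 3, 2, 1, 5]
After 9 (rotate_left(1, 3, k=2)): [4, 2, 0, 3, 1, 5]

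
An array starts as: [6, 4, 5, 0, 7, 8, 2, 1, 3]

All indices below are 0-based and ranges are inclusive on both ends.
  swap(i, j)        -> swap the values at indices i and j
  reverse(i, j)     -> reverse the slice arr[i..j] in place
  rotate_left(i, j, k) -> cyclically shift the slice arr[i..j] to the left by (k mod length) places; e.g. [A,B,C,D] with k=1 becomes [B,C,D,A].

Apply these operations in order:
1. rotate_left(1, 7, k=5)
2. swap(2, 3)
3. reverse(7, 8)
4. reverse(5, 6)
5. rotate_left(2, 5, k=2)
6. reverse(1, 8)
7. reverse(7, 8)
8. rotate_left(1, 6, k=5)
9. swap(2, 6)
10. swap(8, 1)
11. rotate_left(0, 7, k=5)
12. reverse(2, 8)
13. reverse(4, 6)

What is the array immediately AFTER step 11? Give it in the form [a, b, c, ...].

Answer: [1, 8, 2, 6, 5, 4, 3, 0, 7]

Derivation:
After 1 (rotate_left(1, 7, k=5)): [6, 2, 1, 4, 5, 0, 7, 8, 3]
After 2 (swap(2, 3)): [6, 2, 4, 1, 5, 0, 7, 8, 3]
After 3 (reverse(7, 8)): [6, 2, 4, 1, 5, 0, 7, 3, 8]
After 4 (reverse(5, 6)): [6, 2, 4, 1, 5, 7, 0, 3, 8]
After 5 (rotate_left(2, 5, k=2)): [6, 2, 5, 7, 4, 1, 0, 3, 8]
After 6 (reverse(1, 8)): [6, 8, 3, 0, 1, 4, 7, 5, 2]
After 7 (reverse(7, 8)): [6, 8, 3, 0, 1, 4, 7, 2, 5]
After 8 (rotate_left(1, 6, k=5)): [6, 7, 8, 3, 0, 1, 4, 2, 5]
After 9 (swap(2, 6)): [6, 7, 4, 3, 0, 1, 8, 2, 5]
After 10 (swap(8, 1)): [6, 5, 4, 3, 0, 1, 8, 2, 7]
After 11 (rotate_left(0, 7, k=5)): [1, 8, 2, 6, 5, 4, 3, 0, 7]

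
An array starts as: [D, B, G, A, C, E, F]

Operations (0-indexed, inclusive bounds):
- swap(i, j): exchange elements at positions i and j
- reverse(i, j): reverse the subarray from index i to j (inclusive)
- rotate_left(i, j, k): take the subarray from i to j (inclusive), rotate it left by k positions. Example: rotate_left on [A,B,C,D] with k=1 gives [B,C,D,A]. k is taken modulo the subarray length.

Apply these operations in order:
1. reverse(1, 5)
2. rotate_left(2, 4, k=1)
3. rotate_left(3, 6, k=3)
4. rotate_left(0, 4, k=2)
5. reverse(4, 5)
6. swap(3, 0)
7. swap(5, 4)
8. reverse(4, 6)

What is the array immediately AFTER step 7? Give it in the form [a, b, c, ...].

Answer: [D, F, G, A, E, C, B]

Derivation:
After 1 (reverse(1, 5)): [D, E, C, A, G, B, F]
After 2 (rotate_left(2, 4, k=1)): [D, E, A, G, C, B, F]
After 3 (rotate_left(3, 6, k=3)): [D, E, A, F, G, C, B]
After 4 (rotate_left(0, 4, k=2)): [A, F, G, D, E, C, B]
After 5 (reverse(4, 5)): [A, F, G, D, C, E, B]
After 6 (swap(3, 0)): [D, F, G, A, C, E, B]
After 7 (swap(5, 4)): [D, F, G, A, E, C, B]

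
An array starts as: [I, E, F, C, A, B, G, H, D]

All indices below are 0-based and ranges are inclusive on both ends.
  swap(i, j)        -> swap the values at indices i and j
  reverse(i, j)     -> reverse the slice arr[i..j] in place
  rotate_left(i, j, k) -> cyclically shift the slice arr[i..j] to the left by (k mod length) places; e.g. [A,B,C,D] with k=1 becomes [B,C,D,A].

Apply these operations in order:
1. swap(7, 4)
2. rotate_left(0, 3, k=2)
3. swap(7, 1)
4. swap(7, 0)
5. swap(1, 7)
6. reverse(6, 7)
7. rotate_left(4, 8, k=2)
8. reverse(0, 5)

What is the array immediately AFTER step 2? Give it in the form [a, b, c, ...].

After 1 (swap(7, 4)): [I, E, F, C, H, B, G, A, D]
After 2 (rotate_left(0, 3, k=2)): [F, C, I, E, H, B, G, A, D]

Answer: [F, C, I, E, H, B, G, A, D]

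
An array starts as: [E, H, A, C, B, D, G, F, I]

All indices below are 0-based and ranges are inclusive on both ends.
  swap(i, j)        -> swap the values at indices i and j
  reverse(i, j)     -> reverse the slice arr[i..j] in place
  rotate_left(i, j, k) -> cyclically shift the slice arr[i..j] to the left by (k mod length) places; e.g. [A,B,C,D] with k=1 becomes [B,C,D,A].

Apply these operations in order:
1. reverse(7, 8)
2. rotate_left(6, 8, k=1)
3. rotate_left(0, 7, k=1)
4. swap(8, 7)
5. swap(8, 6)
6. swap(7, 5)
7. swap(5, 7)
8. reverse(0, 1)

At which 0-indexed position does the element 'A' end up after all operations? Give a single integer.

Answer: 0

Derivation:
After 1 (reverse(7, 8)): [E, H, A, C, B, D, G, I, F]
After 2 (rotate_left(6, 8, k=1)): [E, H, A, C, B, D, I, F, G]
After 3 (rotate_left(0, 7, k=1)): [H, A, C, B, D, I, F, E, G]
After 4 (swap(8, 7)): [H, A, C, B, D, I, F, G, E]
After 5 (swap(8, 6)): [H, A, C, B, D, I, E, G, F]
After 6 (swap(7, 5)): [H, A, C, B, D, G, E, I, F]
After 7 (swap(5, 7)): [H, A, C, B, D, I, E, G, F]
After 8 (reverse(0, 1)): [A, H, C, B, D, I, E, G, F]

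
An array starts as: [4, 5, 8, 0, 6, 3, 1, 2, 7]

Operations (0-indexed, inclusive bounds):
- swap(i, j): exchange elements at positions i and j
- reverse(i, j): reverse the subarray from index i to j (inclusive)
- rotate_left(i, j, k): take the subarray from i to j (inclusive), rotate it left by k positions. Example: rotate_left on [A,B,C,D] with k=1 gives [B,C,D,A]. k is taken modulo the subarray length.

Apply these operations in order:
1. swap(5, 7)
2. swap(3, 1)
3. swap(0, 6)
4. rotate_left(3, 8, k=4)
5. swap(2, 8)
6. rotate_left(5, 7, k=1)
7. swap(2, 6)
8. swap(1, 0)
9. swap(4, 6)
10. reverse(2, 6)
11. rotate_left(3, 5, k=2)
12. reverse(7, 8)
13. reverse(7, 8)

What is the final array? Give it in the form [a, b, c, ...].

Answer: [0, 1, 7, 3, 6, 4, 2, 5, 8]

Derivation:
After 1 (swap(5, 7)): [4, 5, 8, 0, 6, 2, 1, 3, 7]
After 2 (swap(3, 1)): [4, 0, 8, 5, 6, 2, 1, 3, 7]
After 3 (swap(0, 6)): [1, 0, 8, 5, 6, 2, 4, 3, 7]
After 4 (rotate_left(3, 8, k=4)): [1, 0, 8, 3, 7, 5, 6, 2, 4]
After 5 (swap(2, 8)): [1, 0, 4, 3, 7, 5, 6, 2, 8]
After 6 (rotate_left(5, 7, k=1)): [1, 0, 4, 3, 7, 6, 2, 5, 8]
After 7 (swap(2, 6)): [1, 0, 2, 3, 7, 6, 4, 5, 8]
After 8 (swap(1, 0)): [0, 1, 2, 3, 7, 6, 4, 5, 8]
After 9 (swap(4, 6)): [0, 1, 2, 3, 4, 6, 7, 5, 8]
After 10 (reverse(2, 6)): [0, 1, 7, 6, 4, 3, 2, 5, 8]
After 11 (rotate_left(3, 5, k=2)): [0, 1, 7, 3, 6, 4, 2, 5, 8]
After 12 (reverse(7, 8)): [0, 1, 7, 3, 6, 4, 2, 8, 5]
After 13 (reverse(7, 8)): [0, 1, 7, 3, 6, 4, 2, 5, 8]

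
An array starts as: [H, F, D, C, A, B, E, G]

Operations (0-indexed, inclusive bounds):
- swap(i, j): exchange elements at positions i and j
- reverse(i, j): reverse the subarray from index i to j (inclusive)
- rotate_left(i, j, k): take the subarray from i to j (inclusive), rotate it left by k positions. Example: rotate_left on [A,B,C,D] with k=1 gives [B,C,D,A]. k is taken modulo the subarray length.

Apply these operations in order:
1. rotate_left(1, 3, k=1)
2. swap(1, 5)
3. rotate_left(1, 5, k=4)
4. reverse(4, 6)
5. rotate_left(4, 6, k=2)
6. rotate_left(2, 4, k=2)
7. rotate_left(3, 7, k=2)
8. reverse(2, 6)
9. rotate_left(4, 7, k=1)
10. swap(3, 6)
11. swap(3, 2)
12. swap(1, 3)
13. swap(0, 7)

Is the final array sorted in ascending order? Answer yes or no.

Answer: yes

Derivation:
After 1 (rotate_left(1, 3, k=1)): [H, D, C, F, A, B, E, G]
After 2 (swap(1, 5)): [H, B, C, F, A, D, E, G]
After 3 (rotate_left(1, 5, k=4)): [H, D, B, C, F, A, E, G]
After 4 (reverse(4, 6)): [H, D, B, C, E, A, F, G]
After 5 (rotate_left(4, 6, k=2)): [H, D, B, C, F, E, A, G]
After 6 (rotate_left(2, 4, k=2)): [H, D, F, B, C, E, A, G]
After 7 (rotate_left(3, 7, k=2)): [H, D, F, E, A, G, B, C]
After 8 (reverse(2, 6)): [H, D, B, G, A, E, F, C]
After 9 (rotate_left(4, 7, k=1)): [H, D, B, G, E, F, C, A]
After 10 (swap(3, 6)): [H, D, B, C, E, F, G, A]
After 11 (swap(3, 2)): [H, D, C, B, E, F, G, A]
After 12 (swap(1, 3)): [H, B, C, D, E, F, G, A]
After 13 (swap(0, 7)): [A, B, C, D, E, F, G, H]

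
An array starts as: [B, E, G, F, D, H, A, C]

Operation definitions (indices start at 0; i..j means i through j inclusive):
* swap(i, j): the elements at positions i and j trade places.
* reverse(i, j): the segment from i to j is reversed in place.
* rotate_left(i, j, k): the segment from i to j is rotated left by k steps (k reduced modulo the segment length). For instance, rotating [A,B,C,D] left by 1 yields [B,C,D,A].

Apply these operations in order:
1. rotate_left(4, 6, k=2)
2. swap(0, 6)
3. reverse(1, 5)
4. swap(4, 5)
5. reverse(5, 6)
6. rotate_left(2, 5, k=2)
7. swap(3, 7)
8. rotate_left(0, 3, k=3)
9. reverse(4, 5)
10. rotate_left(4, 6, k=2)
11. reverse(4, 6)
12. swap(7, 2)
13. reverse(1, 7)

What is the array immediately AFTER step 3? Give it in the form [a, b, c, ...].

Answer: [H, D, A, F, G, E, B, C]

Derivation:
After 1 (rotate_left(4, 6, k=2)): [B, E, G, F, A, D, H, C]
After 2 (swap(0, 6)): [H, E, G, F, A, D, B, C]
After 3 (reverse(1, 5)): [H, D, A, F, G, E, B, C]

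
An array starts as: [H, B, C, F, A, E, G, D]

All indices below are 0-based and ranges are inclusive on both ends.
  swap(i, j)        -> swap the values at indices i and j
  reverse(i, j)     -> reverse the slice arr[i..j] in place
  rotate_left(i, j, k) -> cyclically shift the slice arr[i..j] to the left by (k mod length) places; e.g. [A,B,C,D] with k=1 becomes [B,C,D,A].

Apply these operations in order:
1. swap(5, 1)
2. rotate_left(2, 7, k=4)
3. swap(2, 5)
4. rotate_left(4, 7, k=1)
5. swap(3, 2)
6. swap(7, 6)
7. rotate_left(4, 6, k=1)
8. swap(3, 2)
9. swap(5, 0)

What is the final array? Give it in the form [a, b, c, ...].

After 1 (swap(5, 1)): [H, E, C, F, A, B, G, D]
After 2 (rotate_left(2, 7, k=4)): [H, E, G, D, C, F, A, B]
After 3 (swap(2, 5)): [H, E, F, D, C, G, A, B]
After 4 (rotate_left(4, 7, k=1)): [H, E, F, D, G, A, B, C]
After 5 (swap(3, 2)): [H, E, D, F, G, A, B, C]
After 6 (swap(7, 6)): [H, E, D, F, G, A, C, B]
After 7 (rotate_left(4, 6, k=1)): [H, E, D, F, A, C, G, B]
After 8 (swap(3, 2)): [H, E, F, D, A, C, G, B]
After 9 (swap(5, 0)): [C, E, F, D, A, H, G, B]

Answer: [C, E, F, D, A, H, G, B]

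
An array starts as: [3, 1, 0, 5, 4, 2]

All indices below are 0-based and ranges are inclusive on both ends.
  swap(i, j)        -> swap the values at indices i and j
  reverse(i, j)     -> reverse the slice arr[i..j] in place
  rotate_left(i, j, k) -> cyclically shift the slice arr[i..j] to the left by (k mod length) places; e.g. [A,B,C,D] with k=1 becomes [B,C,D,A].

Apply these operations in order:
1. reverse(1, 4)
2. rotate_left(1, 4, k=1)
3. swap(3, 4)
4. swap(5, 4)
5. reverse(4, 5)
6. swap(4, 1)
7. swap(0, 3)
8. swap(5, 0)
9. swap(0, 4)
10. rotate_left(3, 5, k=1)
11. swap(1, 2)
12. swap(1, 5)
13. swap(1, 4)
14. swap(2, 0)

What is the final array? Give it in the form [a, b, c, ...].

After 1 (reverse(1, 4)): [3, 4, 5, 0, 1, 2]
After 2 (rotate_left(1, 4, k=1)): [3, 5, 0, 1, 4, 2]
After 3 (swap(3, 4)): [3, 5, 0, 4, 1, 2]
After 4 (swap(5, 4)): [3, 5, 0, 4, 2, 1]
After 5 (reverse(4, 5)): [3, 5, 0, 4, 1, 2]
After 6 (swap(4, 1)): [3, 1, 0, 4, 5, 2]
After 7 (swap(0, 3)): [4, 1, 0, 3, 5, 2]
After 8 (swap(5, 0)): [2, 1, 0, 3, 5, 4]
After 9 (swap(0, 4)): [5, 1, 0, 3, 2, 4]
After 10 (rotate_left(3, 5, k=1)): [5, 1, 0, 2, 4, 3]
After 11 (swap(1, 2)): [5, 0, 1, 2, 4, 3]
After 12 (swap(1, 5)): [5, 3, 1, 2, 4, 0]
After 13 (swap(1, 4)): [5, 4, 1, 2, 3, 0]
After 14 (swap(2, 0)): [1, 4, 5, 2, 3, 0]

Answer: [1, 4, 5, 2, 3, 0]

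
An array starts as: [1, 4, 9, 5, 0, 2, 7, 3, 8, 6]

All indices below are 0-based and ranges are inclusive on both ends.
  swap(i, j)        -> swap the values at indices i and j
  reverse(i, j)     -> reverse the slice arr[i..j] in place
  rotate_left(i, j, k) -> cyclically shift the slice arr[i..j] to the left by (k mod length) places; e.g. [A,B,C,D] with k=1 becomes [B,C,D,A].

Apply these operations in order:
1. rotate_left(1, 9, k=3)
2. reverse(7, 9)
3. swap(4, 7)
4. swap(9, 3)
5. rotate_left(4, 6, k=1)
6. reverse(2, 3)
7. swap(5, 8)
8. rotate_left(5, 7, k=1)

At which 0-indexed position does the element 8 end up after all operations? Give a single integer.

Answer: 4

Derivation:
After 1 (rotate_left(1, 9, k=3)): [1, 0, 2, 7, 3, 8, 6, 4, 9, 5]
After 2 (reverse(7, 9)): [1, 0, 2, 7, 3, 8, 6, 5, 9, 4]
After 3 (swap(4, 7)): [1, 0, 2, 7, 5, 8, 6, 3, 9, 4]
After 4 (swap(9, 3)): [1, 0, 2, 4, 5, 8, 6, 3, 9, 7]
After 5 (rotate_left(4, 6, k=1)): [1, 0, 2, 4, 8, 6, 5, 3, 9, 7]
After 6 (reverse(2, 3)): [1, 0, 4, 2, 8, 6, 5, 3, 9, 7]
After 7 (swap(5, 8)): [1, 0, 4, 2, 8, 9, 5, 3, 6, 7]
After 8 (rotate_left(5, 7, k=1)): [1, 0, 4, 2, 8, 5, 3, 9, 6, 7]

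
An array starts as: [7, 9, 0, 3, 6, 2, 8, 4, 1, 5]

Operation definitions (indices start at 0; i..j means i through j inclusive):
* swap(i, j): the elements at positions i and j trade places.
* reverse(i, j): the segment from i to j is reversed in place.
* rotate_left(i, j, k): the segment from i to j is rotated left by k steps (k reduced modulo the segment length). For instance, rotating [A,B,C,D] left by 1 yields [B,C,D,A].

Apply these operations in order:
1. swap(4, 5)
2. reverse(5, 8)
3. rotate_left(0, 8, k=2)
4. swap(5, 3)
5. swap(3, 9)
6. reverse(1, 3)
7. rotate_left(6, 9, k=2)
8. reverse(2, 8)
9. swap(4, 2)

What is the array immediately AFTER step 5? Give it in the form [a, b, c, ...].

After 1 (swap(4, 5)): [7, 9, 0, 3, 2, 6, 8, 4, 1, 5]
After 2 (reverse(5, 8)): [7, 9, 0, 3, 2, 1, 4, 8, 6, 5]
After 3 (rotate_left(0, 8, k=2)): [0, 3, 2, 1, 4, 8, 6, 7, 9, 5]
After 4 (swap(5, 3)): [0, 3, 2, 8, 4, 1, 6, 7, 9, 5]
After 5 (swap(3, 9)): [0, 3, 2, 5, 4, 1, 6, 7, 9, 8]

Answer: [0, 3, 2, 5, 4, 1, 6, 7, 9, 8]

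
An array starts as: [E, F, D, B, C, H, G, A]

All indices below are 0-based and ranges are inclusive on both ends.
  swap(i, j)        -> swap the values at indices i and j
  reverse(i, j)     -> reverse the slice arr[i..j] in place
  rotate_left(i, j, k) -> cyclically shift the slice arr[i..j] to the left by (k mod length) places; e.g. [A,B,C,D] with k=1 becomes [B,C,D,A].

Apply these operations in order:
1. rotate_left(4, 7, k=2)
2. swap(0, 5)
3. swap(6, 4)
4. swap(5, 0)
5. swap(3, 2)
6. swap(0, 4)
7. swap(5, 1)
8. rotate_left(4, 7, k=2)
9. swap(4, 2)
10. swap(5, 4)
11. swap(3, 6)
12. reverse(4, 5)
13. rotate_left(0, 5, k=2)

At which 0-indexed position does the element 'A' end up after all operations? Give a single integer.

Answer: 5

Derivation:
After 1 (rotate_left(4, 7, k=2)): [E, F, D, B, G, A, C, H]
After 2 (swap(0, 5)): [A, F, D, B, G, E, C, H]
After 3 (swap(6, 4)): [A, F, D, B, C, E, G, H]
After 4 (swap(5, 0)): [E, F, D, B, C, A, G, H]
After 5 (swap(3, 2)): [E, F, B, D, C, A, G, H]
After 6 (swap(0, 4)): [C, F, B, D, E, A, G, H]
After 7 (swap(5, 1)): [C, A, B, D, E, F, G, H]
After 8 (rotate_left(4, 7, k=2)): [C, A, B, D, G, H, E, F]
After 9 (swap(4, 2)): [C, A, G, D, B, H, E, F]
After 10 (swap(5, 4)): [C, A, G, D, H, B, E, F]
After 11 (swap(3, 6)): [C, A, G, E, H, B, D, F]
After 12 (reverse(4, 5)): [C, A, G, E, B, H, D, F]
After 13 (rotate_left(0, 5, k=2)): [G, E, B, H, C, A, D, F]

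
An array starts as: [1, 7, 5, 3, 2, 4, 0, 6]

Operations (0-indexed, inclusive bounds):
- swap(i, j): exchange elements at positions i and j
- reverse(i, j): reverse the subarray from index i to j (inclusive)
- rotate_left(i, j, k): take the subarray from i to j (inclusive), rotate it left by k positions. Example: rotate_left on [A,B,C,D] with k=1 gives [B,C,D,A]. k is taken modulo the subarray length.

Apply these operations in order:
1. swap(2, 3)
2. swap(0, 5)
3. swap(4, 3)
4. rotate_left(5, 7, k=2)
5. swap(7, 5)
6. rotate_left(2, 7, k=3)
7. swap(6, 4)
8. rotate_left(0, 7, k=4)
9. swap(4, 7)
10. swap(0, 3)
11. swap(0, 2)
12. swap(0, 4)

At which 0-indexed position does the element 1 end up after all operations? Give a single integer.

After 1 (swap(2, 3)): [1, 7, 3, 5, 2, 4, 0, 6]
After 2 (swap(0, 5)): [4, 7, 3, 5, 2, 1, 0, 6]
After 3 (swap(4, 3)): [4, 7, 3, 2, 5, 1, 0, 6]
After 4 (rotate_left(5, 7, k=2)): [4, 7, 3, 2, 5, 6, 1, 0]
After 5 (swap(7, 5)): [4, 7, 3, 2, 5, 0, 1, 6]
After 6 (rotate_left(2, 7, k=3)): [4, 7, 0, 1, 6, 3, 2, 5]
After 7 (swap(6, 4)): [4, 7, 0, 1, 2, 3, 6, 5]
After 8 (rotate_left(0, 7, k=4)): [2, 3, 6, 5, 4, 7, 0, 1]
After 9 (swap(4, 7)): [2, 3, 6, 5, 1, 7, 0, 4]
After 10 (swap(0, 3)): [5, 3, 6, 2, 1, 7, 0, 4]
After 11 (swap(0, 2)): [6, 3, 5, 2, 1, 7, 0, 4]
After 12 (swap(0, 4)): [1, 3, 5, 2, 6, 7, 0, 4]

Answer: 0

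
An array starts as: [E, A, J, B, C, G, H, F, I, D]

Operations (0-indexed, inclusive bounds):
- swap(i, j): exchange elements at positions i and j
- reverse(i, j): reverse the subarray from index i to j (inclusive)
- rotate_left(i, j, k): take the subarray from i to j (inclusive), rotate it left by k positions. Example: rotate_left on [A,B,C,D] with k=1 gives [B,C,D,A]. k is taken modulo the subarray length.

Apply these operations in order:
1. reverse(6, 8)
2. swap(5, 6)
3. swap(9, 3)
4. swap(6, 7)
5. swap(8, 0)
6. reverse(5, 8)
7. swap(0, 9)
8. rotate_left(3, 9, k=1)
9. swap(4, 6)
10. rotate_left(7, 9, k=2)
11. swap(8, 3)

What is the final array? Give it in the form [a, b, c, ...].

After 1 (reverse(6, 8)): [E, A, J, B, C, G, I, F, H, D]
After 2 (swap(5, 6)): [E, A, J, B, C, I, G, F, H, D]
After 3 (swap(9, 3)): [E, A, J, D, C, I, G, F, H, B]
After 4 (swap(6, 7)): [E, A, J, D, C, I, F, G, H, B]
After 5 (swap(8, 0)): [H, A, J, D, C, I, F, G, E, B]
After 6 (reverse(5, 8)): [H, A, J, D, C, E, G, F, I, B]
After 7 (swap(0, 9)): [B, A, J, D, C, E, G, F, I, H]
After 8 (rotate_left(3, 9, k=1)): [B, A, J, C, E, G, F, I, H, D]
After 9 (swap(4, 6)): [B, A, J, C, F, G, E, I, H, D]
After 10 (rotate_left(7, 9, k=2)): [B, A, J, C, F, G, E, D, I, H]
After 11 (swap(8, 3)): [B, A, J, I, F, G, E, D, C, H]

Answer: [B, A, J, I, F, G, E, D, C, H]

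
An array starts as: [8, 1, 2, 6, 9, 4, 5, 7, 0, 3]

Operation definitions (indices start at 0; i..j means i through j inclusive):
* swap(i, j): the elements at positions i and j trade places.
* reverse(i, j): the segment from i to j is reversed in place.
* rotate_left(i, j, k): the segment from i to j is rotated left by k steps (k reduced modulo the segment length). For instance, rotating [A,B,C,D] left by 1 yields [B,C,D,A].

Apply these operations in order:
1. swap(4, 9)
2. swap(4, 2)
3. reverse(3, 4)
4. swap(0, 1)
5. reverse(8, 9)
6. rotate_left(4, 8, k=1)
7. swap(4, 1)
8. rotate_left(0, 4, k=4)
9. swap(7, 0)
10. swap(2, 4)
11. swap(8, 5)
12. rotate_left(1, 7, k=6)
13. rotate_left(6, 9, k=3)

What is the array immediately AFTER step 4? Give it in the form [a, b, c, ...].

Answer: [1, 8, 3, 2, 6, 4, 5, 7, 0, 9]

Derivation:
After 1 (swap(4, 9)): [8, 1, 2, 6, 3, 4, 5, 7, 0, 9]
After 2 (swap(4, 2)): [8, 1, 3, 6, 2, 4, 5, 7, 0, 9]
After 3 (reverse(3, 4)): [8, 1, 3, 2, 6, 4, 5, 7, 0, 9]
After 4 (swap(0, 1)): [1, 8, 3, 2, 6, 4, 5, 7, 0, 9]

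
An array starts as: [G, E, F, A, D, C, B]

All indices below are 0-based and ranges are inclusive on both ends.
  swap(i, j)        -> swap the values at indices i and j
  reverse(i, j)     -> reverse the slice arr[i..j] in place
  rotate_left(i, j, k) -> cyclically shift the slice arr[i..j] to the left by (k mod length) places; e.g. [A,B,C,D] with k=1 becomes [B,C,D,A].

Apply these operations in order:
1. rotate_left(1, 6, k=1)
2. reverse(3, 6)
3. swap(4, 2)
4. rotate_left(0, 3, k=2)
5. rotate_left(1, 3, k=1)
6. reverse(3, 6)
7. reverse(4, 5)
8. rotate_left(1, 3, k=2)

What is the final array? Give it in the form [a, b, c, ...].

After 1 (rotate_left(1, 6, k=1)): [G, F, A, D, C, B, E]
After 2 (reverse(3, 6)): [G, F, A, E, B, C, D]
After 3 (swap(4, 2)): [G, F, B, E, A, C, D]
After 4 (rotate_left(0, 3, k=2)): [B, E, G, F, A, C, D]
After 5 (rotate_left(1, 3, k=1)): [B, G, F, E, A, C, D]
After 6 (reverse(3, 6)): [B, G, F, D, C, A, E]
After 7 (reverse(4, 5)): [B, G, F, D, A, C, E]
After 8 (rotate_left(1, 3, k=2)): [B, D, G, F, A, C, E]

Answer: [B, D, G, F, A, C, E]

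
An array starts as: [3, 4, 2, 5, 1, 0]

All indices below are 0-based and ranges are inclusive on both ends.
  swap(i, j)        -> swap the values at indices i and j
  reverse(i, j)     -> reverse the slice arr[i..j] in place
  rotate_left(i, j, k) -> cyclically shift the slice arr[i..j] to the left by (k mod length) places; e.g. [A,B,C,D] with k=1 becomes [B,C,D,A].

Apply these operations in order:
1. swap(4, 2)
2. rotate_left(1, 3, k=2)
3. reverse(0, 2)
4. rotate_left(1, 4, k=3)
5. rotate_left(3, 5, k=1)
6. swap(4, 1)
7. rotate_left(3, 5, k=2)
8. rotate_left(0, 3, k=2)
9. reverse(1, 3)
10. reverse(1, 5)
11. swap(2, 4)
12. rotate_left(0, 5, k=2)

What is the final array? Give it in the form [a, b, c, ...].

After 1 (swap(4, 2)): [3, 4, 1, 5, 2, 0]
After 2 (rotate_left(1, 3, k=2)): [3, 5, 4, 1, 2, 0]
After 3 (reverse(0, 2)): [4, 5, 3, 1, 2, 0]
After 4 (rotate_left(1, 4, k=3)): [4, 2, 5, 3, 1, 0]
After 5 (rotate_left(3, 5, k=1)): [4, 2, 5, 1, 0, 3]
After 6 (swap(4, 1)): [4, 0, 5, 1, 2, 3]
After 7 (rotate_left(3, 5, k=2)): [4, 0, 5, 3, 1, 2]
After 8 (rotate_left(0, 3, k=2)): [5, 3, 4, 0, 1, 2]
After 9 (reverse(1, 3)): [5, 0, 4, 3, 1, 2]
After 10 (reverse(1, 5)): [5, 2, 1, 3, 4, 0]
After 11 (swap(2, 4)): [5, 2, 4, 3, 1, 0]
After 12 (rotate_left(0, 5, k=2)): [4, 3, 1, 0, 5, 2]

Answer: [4, 3, 1, 0, 5, 2]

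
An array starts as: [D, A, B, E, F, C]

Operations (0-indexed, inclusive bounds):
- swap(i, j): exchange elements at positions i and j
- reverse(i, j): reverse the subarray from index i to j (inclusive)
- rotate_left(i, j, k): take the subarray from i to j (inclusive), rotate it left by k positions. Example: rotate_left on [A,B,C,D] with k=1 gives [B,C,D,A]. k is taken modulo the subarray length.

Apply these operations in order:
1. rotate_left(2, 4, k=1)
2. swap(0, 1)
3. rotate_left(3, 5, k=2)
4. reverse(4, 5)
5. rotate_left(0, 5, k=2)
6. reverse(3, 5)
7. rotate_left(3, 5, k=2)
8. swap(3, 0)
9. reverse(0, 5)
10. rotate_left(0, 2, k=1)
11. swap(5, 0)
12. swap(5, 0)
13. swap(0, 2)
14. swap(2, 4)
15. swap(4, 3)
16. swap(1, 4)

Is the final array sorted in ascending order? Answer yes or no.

After 1 (rotate_left(2, 4, k=1)): [D, A, E, F, B, C]
After 2 (swap(0, 1)): [A, D, E, F, B, C]
After 3 (rotate_left(3, 5, k=2)): [A, D, E, C, F, B]
After 4 (reverse(4, 5)): [A, D, E, C, B, F]
After 5 (rotate_left(0, 5, k=2)): [E, C, B, F, A, D]
After 6 (reverse(3, 5)): [E, C, B, D, A, F]
After 7 (rotate_left(3, 5, k=2)): [E, C, B, F, D, A]
After 8 (swap(3, 0)): [F, C, B, E, D, A]
After 9 (reverse(0, 5)): [A, D, E, B, C, F]
After 10 (rotate_left(0, 2, k=1)): [D, E, A, B, C, F]
After 11 (swap(5, 0)): [F, E, A, B, C, D]
After 12 (swap(5, 0)): [D, E, A, B, C, F]
After 13 (swap(0, 2)): [A, E, D, B, C, F]
After 14 (swap(2, 4)): [A, E, C, B, D, F]
After 15 (swap(4, 3)): [A, E, C, D, B, F]
After 16 (swap(1, 4)): [A, B, C, D, E, F]

Answer: yes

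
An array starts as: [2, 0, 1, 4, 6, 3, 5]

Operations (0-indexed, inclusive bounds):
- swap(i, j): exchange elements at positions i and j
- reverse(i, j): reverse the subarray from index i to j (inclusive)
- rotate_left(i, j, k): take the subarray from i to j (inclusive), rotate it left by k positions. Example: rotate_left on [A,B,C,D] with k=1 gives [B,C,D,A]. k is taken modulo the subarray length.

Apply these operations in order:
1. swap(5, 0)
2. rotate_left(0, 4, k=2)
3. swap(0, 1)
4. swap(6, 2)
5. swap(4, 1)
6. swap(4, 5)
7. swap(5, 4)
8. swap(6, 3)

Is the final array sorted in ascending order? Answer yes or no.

Answer: no

Derivation:
After 1 (swap(5, 0)): [3, 0, 1, 4, 6, 2, 5]
After 2 (rotate_left(0, 4, k=2)): [1, 4, 6, 3, 0, 2, 5]
After 3 (swap(0, 1)): [4, 1, 6, 3, 0, 2, 5]
After 4 (swap(6, 2)): [4, 1, 5, 3, 0, 2, 6]
After 5 (swap(4, 1)): [4, 0, 5, 3, 1, 2, 6]
After 6 (swap(4, 5)): [4, 0, 5, 3, 2, 1, 6]
After 7 (swap(5, 4)): [4, 0, 5, 3, 1, 2, 6]
After 8 (swap(6, 3)): [4, 0, 5, 6, 1, 2, 3]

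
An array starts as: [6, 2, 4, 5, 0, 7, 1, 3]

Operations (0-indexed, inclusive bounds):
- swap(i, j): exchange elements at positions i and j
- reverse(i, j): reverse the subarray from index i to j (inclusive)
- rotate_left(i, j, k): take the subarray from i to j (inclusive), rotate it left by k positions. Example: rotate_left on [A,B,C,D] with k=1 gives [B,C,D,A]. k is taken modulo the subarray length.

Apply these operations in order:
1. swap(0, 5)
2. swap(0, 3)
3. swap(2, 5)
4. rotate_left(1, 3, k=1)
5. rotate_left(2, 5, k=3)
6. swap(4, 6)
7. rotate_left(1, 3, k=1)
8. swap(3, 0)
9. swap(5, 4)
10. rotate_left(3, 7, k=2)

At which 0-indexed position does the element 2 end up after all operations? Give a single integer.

Answer: 4

Derivation:
After 1 (swap(0, 5)): [7, 2, 4, 5, 0, 6, 1, 3]
After 2 (swap(0, 3)): [5, 2, 4, 7, 0, 6, 1, 3]
After 3 (swap(2, 5)): [5, 2, 6, 7, 0, 4, 1, 3]
After 4 (rotate_left(1, 3, k=1)): [5, 6, 7, 2, 0, 4, 1, 3]
After 5 (rotate_left(2, 5, k=3)): [5, 6, 4, 7, 2, 0, 1, 3]
After 6 (swap(4, 6)): [5, 6, 4, 7, 1, 0, 2, 3]
After 7 (rotate_left(1, 3, k=1)): [5, 4, 7, 6, 1, 0, 2, 3]
After 8 (swap(3, 0)): [6, 4, 7, 5, 1, 0, 2, 3]
After 9 (swap(5, 4)): [6, 4, 7, 5, 0, 1, 2, 3]
After 10 (rotate_left(3, 7, k=2)): [6, 4, 7, 1, 2, 3, 5, 0]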